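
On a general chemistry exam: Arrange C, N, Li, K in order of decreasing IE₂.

Li > K > N > C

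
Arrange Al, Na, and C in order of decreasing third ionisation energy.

Na, C, Al

After 2 electrons have been removed, what remains? Al²⁺ still has 1 valence electron; Na²⁺ is already 1 electron into the core; C²⁺ still has 2 valence electrons.
Pulling an electron out of a noble-gas core costs far more than removing a remaining valence electron, so Na sits at the high end of IE_3.
Valence configurations: Al²⁺ [Ne]3s¹, C²⁺ [He]2s².
Tabulated IE_3 (kJ/mol): Al 2745, Na 6910, C 4620.
Overall IE_3 order: Al < C < Na.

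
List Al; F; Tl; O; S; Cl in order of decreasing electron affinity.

Cl > F > S > O > Al > Tl

O is in period 2, group 16; F is in period 2, group 17; Al is in period 3, group 13; S is in period 3, group 16; Cl is in period 3, group 17; Tl is in period 6, group 13.
Atoms with high Z_eff and room in the valence shell (especially the halogens) have the most exothermic electron affinities.
Neither a single period nor a single group — weigh both effects.
Al > Tl: they share group 13; the group trend gives Al the larger value.
O > Al: relative to Al, both the across-period and down-group shifts push O's electron affinity up.
S > O: this pair runs against the simple trend — see the exception note.
F > S: relative to S, both the across-period and down-group shifts push F's electron affinity up.
Cl > F: this pair runs against the simple trend — see the exception note.
Note the exception: S has a higher electron affinity than O, contrary to the simple trend — the compact 2p subshell of O repels the added electron more than S's larger 3p does.
Note the exception: Cl has a higher electron affinity than F, contrary to the simple trend — F's small 2p subshell makes the incoming electron feel strong e⁻–e⁻ repulsion, so Cl actually releases more energy on gaining an electron.
Tabulated electron affinity (kJ/mol): O 141, F 328, Al 42, S 200, Cl 349, Tl 19.
So from highest to lowest: Cl > F > S > O > Al > Tl.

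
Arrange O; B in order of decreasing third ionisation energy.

O > B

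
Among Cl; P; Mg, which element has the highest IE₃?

Mg

The third ionization energy removes an electron from the +2 ion. For each element: Cl²⁺ still has 5 valence electrons; P²⁺ still has 3 valence electrons; Mg²⁺ is the bare [Ne] core.
Core electrons are held far more tightly than valence electrons, so Mg tops the IE_3 order.
Valence configurations: Cl²⁺ [Ne]3s²3p³, P²⁺ [Ne]3s²3p¹.
Tabulated IE_3 (kJ/mol): Cl 3822, P 2914, Mg 7733.
Hence IE_3: P < Cl < Mg.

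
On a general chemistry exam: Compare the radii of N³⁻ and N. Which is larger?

N³⁻

Forming N³⁻ adds 3 electrons to N. More electron–electron repulsion in the same shell, with unchanged nuclear charge, lets the cloud expand.
An anion is larger than its parent atom: N³⁻ > N.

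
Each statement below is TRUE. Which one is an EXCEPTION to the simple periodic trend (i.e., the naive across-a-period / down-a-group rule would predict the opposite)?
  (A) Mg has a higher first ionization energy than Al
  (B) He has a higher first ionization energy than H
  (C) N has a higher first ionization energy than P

The general trend: first ionization energy increases across a period and decreases down a group.
(A) Mg (period 3, group 2) vs Al (period 3, group 13): the stated order contradicts the simple trend.
(B) He (period 1, group 18) vs H (period 1, group 1): the stated order agrees with the simple trend.
(C) N (period 2, group 15) vs P (period 3, group 15): the stated order agrees with the simple trend.
The exception is (A): Al's single 3p electron is easier to remove than one from Mg's filled 3s².

(A)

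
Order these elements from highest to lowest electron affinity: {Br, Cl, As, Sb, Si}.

Si is in period 3, group 14; Cl is in period 3, group 17; As is in period 4, group 15; Br is in period 4, group 17; Sb is in period 5, group 15.
Atoms with high Z_eff and room in the valence shell (especially the halogens) have the most exothermic electron affinities.
These span different periods and groups, so the two trends combine.
Sb > As: this pair runs against the simple trend — see the exception note.
Si > Sb: the two effects oppose for this pair; the down-group effect wins (134 vs 103 kJ/mol).
Br > Si: period and group pull opposite ways; the across-period shift dominates (325 vs 134 kJ/mol).
Cl > Br: Cl sits above Br in group 17, so the down-group effect alone puts Cl higher.
Note the exception: Sb has a higher electron affinity than As, contrary to the simple trend — both are half-filled np³, but the pairing/repulsion penalty for the added electron shrinks as the p orbitals become larger and more diffuse down the group, and for Sb that outweighs the weaker nuclear attraction.
Approximate values (kJ/mol): Si 134, Cl 349, As 78, Br 325, Sb 103.
So from highest to lowest: Cl > Br > Si > Sb > As.

Cl > Br > Si > Sb > As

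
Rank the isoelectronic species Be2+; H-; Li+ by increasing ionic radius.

Be2+, Li+, H-

All of these have 2 electrons, so size is governed by nuclear charge alone: the more protons, the stronger the pull on the same electron cloud, and the smaller the ion.
Nuclear charges: Be2+ (Z=4), Li+ (Z=3), H- (Z=1).
Smallest to largest: Be2+ < Li+ < H-.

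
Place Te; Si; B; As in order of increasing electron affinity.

Atoms with high Z_eff and room in the valence shell (especially the halogens) have the most exothermic electron affinities.
These sit on a diagonal, where the across-period and down-group effects partly cancel.
As > B: the two effects oppose for this pair; the across-period effect wins (78 vs 27 kJ/mol).
Si > As: the two effects oppose for this pair; the down-group effect wins (134 vs 78 kJ/mol).
Te > Si: period and group pull opposite ways; the across-period shift dominates (190 vs 134 kJ/mol).
Approximate values (kJ/mol): B 27, Si 134, As 78, Te 190.
So from lowest to highest: B < As < Si < Te.

B < As < Si < Te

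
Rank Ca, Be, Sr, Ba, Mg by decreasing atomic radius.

Ba, Sr, Ca, Mg, Be

Be is in period 2, group 2; Mg is in period 3, group 2; Ca is in period 4, group 2; Sr is in period 5, group 2; Ba is in period 6, group 2.
Atomic radius shrinks across a period as nuclear charge pulls the same shell inward, and grows down a group as new shells are added.
All are in group 2, so atomic radius increases down the group.
So from largest to smallest: Ba > Sr > Ca > Mg > Be.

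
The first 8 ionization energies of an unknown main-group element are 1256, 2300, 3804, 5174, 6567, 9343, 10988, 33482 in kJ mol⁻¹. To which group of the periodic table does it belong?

Look for the largest jump between consecutive ionization energies: IE8/IE7 ≈ 3.0, far larger than any earlier ratio.
That jump marks the point where a core electron is being removed. So the atom has 7 valence electrons.
A main-group element with 7 valence electrons is in group 17.

Group 17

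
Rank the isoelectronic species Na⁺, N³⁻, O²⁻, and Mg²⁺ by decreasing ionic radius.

N³⁻, O²⁻, Na⁺, Mg²⁺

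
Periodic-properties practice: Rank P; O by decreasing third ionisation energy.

O, P

IE_3 is the cost of taking one more electron from the +2 cation: P²⁺ still has 3 valence electrons; O²⁺ still has 4 valence electrons.
All are still removing valence electrons, so compare the +2 ions as you would atoms: IE_3 generally rises across a period (higher Z_eff) and falls down a group (larger shell), subject to the usual subshell exceptions.
Valence configurations: P²⁺ [Ne]3s²3p¹, O²⁺ [He]2s²2p².
Tabulated IE_3 (kJ/mol): P 2914, O 5300.
Hence IE_3: P < O.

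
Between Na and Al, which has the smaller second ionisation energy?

After 1 electron has been removed, what remains? Na⁺ is the bare [Ne] core; Al⁺ still has 2 valence electrons.
Pulling an electron out of a noble-gas core costs far more than removing a remaining valence electron, so Na sits at the high end of IE_2.
The numbers (kJ/mol): Na 4562, Al 1817.
Putting it together, IE_2: Al < Na.

Al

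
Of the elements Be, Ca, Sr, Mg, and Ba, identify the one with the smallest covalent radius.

Be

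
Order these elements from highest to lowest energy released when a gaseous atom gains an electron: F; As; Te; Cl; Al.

F is in period 2, group 17; Al is in period 3, group 13; Cl is in period 3, group 17; As is in period 4, group 15; Te is in period 5, group 16.
EA tends to increase across a period and decrease down a group, though the pattern is less regular than for IE or radius.
Neither a single period nor a single group — weigh both effects.
As > Al: period and group pull opposite ways; the across-period shift dominates (78 vs 42 kJ/mol).
Te > As: the two effects oppose for this pair; the across-period effect wins (190 vs 78 kJ/mol).
F > Te: both effects reinforce here, so F is clearly the higher of the two.
Cl > F: this pair runs against the simple trend — see the exception note.
Note the exception: Cl has a higher electron affinity than F, contrary to the simple trend — F's small 2p subshell makes the incoming electron feel strong e⁻–e⁻ repulsion, so Cl actually releases more energy on gaining an electron.
For reference (kJ/mol): F 328, Al 42, Cl 349, As 78, Te 190.
So from highest to lowest: Cl > F > Te > As > Al.

Cl > F > Te > As > Al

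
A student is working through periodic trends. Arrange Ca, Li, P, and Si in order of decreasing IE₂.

Li > P > Si > Ca

The second ionization energy removes an electron from the +1 ion. For each element: Ca⁺ still has 1 valence electron; Li⁺ is the bare [He] core; P⁺ still has 4 valence electrons; Si⁺ still has 3 valence electrons.
Core electrons are held far more tightly than valence electrons, so Li tops the IE_2 order.
Valence configurations: Ca⁺ [Ar]4s¹, P⁺ [Ne]3s²3p², Si⁺ [Ne]3s²3p¹.
Tabulated IE_2 (kJ/mol): Ca 1145, Li 7298, P 1907, Si 1577.
So the second ionization energies run Ca < Si < P < Li.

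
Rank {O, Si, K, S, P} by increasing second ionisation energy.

Si < P < S < K < O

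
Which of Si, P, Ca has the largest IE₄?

The fourth ionization energy removes an electron from the +3 ion. For each element: Si³⁺ still has 1 valence electron; P³⁺ still has 2 valence electrons; Ca³⁺ is already 1 electron into the core.
Breaking into a closed-shell core is much more expensive than removing a leftover valence electron — Ca has the largest IE_4 here.
Valence configurations: Si³⁺ [Ne]3s¹, P³⁺ [Ne]3s².
The numbers (kJ/mol): Si 4356, P 4964, Ca 6491.
Overall IE_4 order: Si < P < Ca.

Ca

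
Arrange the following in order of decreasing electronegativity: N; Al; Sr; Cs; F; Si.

F, N, Si, Al, Sr, Cs

EN rises left→right (higher Z_eff, smaller atoms) and falls top→bottom (larger, more shielded atoms).
Neither a single period nor a single group — weigh both effects.
Sr > Cs: both effects reinforce here, so Sr is clearly the higher of the two.
Al > Sr: relative to Sr, both the across-period and down-group shifts push Al's electronegativity up.
Si > Al: both are in period 3; the period trend gives Si the larger value.
N > Si: relative to Si, both the across-period and down-group shifts push N's electronegativity up.
F > N: both are in period 2; the period trend gives F the larger value.
For reference (Pauling): N 3.04, F 3.98, Al 1.61, Si 1.90, Sr 0.95, Cs 0.79.
So from highest to lowest: F > N > Si > Al > Sr > Cs.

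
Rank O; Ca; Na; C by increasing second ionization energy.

Ca, C, O, Na

IE_2 is the cost of taking one more electron from the +1 cation: O⁺ still has 5 valence electrons; Ca⁺ still has 1 valence electron; Na⁺ is the bare [Ne] core; C⁺ still has 3 valence electrons.
Pulling an electron out of a noble-gas core costs far more than removing a remaining valence electron, so Na sits at the high end of IE_2.
Valence configurations: O⁺ [He]2s²2p³, Ca⁺ [Ar]4s¹, C⁺ [He]2s²2p¹.
Approximate IE_2 values (kJ/mol): O 3388, Ca 1145, Na 4562, C 2353.
Putting it together, IE_2: Ca < C < O < Na.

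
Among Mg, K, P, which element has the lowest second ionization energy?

Mg

After 1 electron has been removed, what remains? Mg⁺ still has 1 valence electron; K⁺ is the bare [Ar] core; P⁺ still has 4 valence electrons.
Breaking into a closed-shell core is much more expensive than removing a leftover valence electron — K has the largest IE_2 here.
Valence configurations: Mg⁺ [Ne]3s¹, P⁺ [Ne]3s²3p².
Tabulated IE_2 (kJ/mol): Mg 1451, K 3052, P 1907.
So the second ionization energies run Mg < P < K.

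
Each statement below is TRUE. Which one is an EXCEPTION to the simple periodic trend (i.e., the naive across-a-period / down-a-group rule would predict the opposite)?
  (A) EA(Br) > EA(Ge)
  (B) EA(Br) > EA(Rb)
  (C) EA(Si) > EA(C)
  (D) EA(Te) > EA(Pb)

The general trend: electron affinity increases across a period and decreases down a group.
(A) Br (period 4, group 17) vs Ge (period 4, group 14): the stated order agrees with the simple trend.
(B) Br (period 4, group 17) vs Rb (period 5, group 1): the stated order agrees with the simple trend.
(C) Si (period 3, group 14) vs C (period 2, group 14): the stated order contradicts the simple trend.
(D) Te (period 5, group 16) vs Pb (period 6, group 14): the stated order agrees with the simple trend.
The exception is (C): Si's larger, more diffuse 3p orbitals accept an added electron slightly more readily than C's compact 2p.

(C)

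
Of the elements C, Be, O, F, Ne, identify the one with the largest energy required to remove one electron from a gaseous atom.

Ne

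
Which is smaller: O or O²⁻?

Forming O²⁻ adds 2 electrons to O. More electron–electron repulsion in the same shell, with unchanged nuclear charge, lets the cloud expand.
An anion is larger than its parent atom: O²⁻ > O.

O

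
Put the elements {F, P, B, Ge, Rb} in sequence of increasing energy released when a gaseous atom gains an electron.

Atoms with high Z_eff and room in the valence shell (especially the halogens) have the most exothermic electron affinities.
These span different periods and groups, so the two trends combine.
Rb > B: this pair runs against the simple trend — see the exception note.
P > Rb: both effects reinforce here, so P is clearly the higher of the two.
Ge > P: this pair runs against the simple trend — see the exception note.
F > Ge: relative to Ge, both the across-period and down-group shifts push F's electron affinity up.
Note the exception: Rb has a higher electron affinity than B, contrary to the simple trend — B's ns²np¹ configuration gives only a small electron affinity — the sparsely filled np subshell binds an added electron weakly.
Note the exception: Ge has a higher electron affinity than P, contrary to the simple trend — adding an electron to P's half-filled np³ subshell costs electron-pairing energy.
Tabulated electron affinity (kJ/mol): B 27, F 328, P 72, Ge 119, Rb 47.
So from lowest to highest: B < Rb < P < Ge < F.

B < Rb < P < Ge < F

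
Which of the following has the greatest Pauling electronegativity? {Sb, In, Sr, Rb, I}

I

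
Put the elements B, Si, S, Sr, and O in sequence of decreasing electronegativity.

O, S, B, Si, Sr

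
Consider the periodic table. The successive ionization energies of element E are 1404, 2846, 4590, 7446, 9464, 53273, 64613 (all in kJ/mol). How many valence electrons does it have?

5

Look for the largest jump between consecutive ionization energies: IE6/IE5 ≈ 5.6, far larger than any earlier ratio.
That jump marks the point where a core electron is being removed. So the atom has 5 valence electrons.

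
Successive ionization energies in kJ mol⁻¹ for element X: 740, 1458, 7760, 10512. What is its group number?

Group 2

Look for the largest jump between consecutive ionization energies: IE3/IE2 ≈ 5.3, far larger than any earlier ratio.
That jump marks the point where a core electron is being removed. So the atom has 2 valence electrons.
A main-group element with 2 valence electrons is in group 2.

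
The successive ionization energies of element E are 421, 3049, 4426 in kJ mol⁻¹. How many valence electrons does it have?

1

Look for the largest jump between consecutive ionization energies: IE2/IE1 ≈ 7.2, far larger than any earlier ratio.
That jump marks the point where a core electron is being removed. So the atom has 1 valence electron.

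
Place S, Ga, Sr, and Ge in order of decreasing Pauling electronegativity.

S, Ge, Ga, Sr

Electronegativity increases across a period and decreases down a group, tracking effective nuclear charge and atomic size.
Neither a single period nor a single group — weigh both effects.
Ga > Sr: both effects reinforce here, so Ga is clearly the higher of the two.
Ge > Ga: both are in period 4; the period trend gives Ge the larger value.
S > Ge: relative to Ge, both the across-period and down-group shifts push S's electronegativity up.
Approximate values (Pauling): S 2.58, Ga 1.81, Ge 2.01, Sr 0.95.
So from highest to lowest: S > Ge > Ga > Sr.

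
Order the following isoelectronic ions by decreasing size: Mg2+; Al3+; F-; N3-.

All of these have 10 electrons, so size is governed by nuclear charge alone: the more protons, the stronger the pull on the same electron cloud, and the smaller the ion.
Nuclear charges: Al3+ (Z=13), Mg2+ (Z=12), F- (Z=9), N3- (Z=7).
Largest to smallest: N3- > F- > Mg2+ > Al3+.

N3- > F- > Mg2+ > Al3+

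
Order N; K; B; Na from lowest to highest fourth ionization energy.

K < N < Na < B

The fourth ionization energy removes an electron from the +3 ion. For each element: N³⁺ still has 2 valence electrons; K³⁺ is already 2 electrons into the core; B³⁺ is the bare [He] core; Na³⁺ is already 2 electrons into the core.
Usually core removal costs more than valence removal, but here the competition is close: a tightly held n=2 valence electron can cost more to remove than an n=3 core electron, so the actual values have to decide it.
Approximate IE_4 values (kJ/mol): N 7475, K 5877, B 25026, Na 9543.
Hence IE_4: K < N < Na < B.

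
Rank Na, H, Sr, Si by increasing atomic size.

H < Si < Na < Sr

H is in period 1, group 1; Na is in period 3, group 1; Si is in period 3, group 14; Sr is in period 5, group 2.
Atomic radius shrinks across a period as nuclear charge pulls the same shell inward, and grows down a group as new shells are added.
These span different periods and groups, so the two trends combine.
Si > H: period and group pull opposite ways; the down-group shift dominates (116 vs 32 pm).
Na > Si: both are in period 3; the period trend gives Na the larger value.
Sr > Na: the two effects oppose for this pair; the down-group effect wins (185 vs 155 pm).
Tabulated atomic radius (pm): H 32, Na 155, Si 116, Sr 185.
So from smallest to largest: H < Si < Na < Sr.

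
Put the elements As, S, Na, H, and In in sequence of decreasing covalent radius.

Na > In > As > S > H

H is in period 1, group 1; Na is in period 3, group 1; S is in period 3, group 16; As is in period 4, group 15; In is in period 5, group 13.
Atomic radius shrinks across a period as nuclear charge pulls the same shell inward, and grows down a group as new shells are added.
These span different periods and groups, so the two trends combine.
S > H: the two effects oppose for this pair; the down-group effect wins (103 vs 32 pm).
As > S: both effects reinforce here, so As is clearly the larger of the two.
In > As: both effects reinforce here, so In is clearly the larger of the two.
Na > In: period and group pull opposite ways; the across-period shift dominates (155 vs 142 pm).
Tabulated atomic radius (pm): H 32, Na 155, S 103, As 121, In 142.
So from largest to smallest: Na > In > As > S > H.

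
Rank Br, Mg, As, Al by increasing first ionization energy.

Al < Mg < As < Br

Mg is in period 3, group 2; Al is in period 3, group 13; As is in period 4, group 15; Br is in period 4, group 17.
IE₁ increases left→right with effective nuclear charge and decreases top→bottom as the valence shell moves farther out.
Neither a single period nor a single group — weigh both effects.
Mg > Al: this pair runs against the simple trend — see the exception note.
As > Mg: period and group pull opposite ways; the across-period shift dominates (947 vs 738 kJ/mol).
Br > As: Br lies to the right of As in period 4, so the across-period effect alone puts Br higher.
Note the exception: Mg has a higher first ionization energy than Al, contrary to the simple trend — Al's single 3p electron is easier to remove than one from Mg's filled 3s².
For reference (kJ/mol): Mg 738, Al 578, As 947, Br 1140.
So from lowest to highest: Al < Mg < As < Br.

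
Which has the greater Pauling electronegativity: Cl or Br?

Electronegativity increases across a period and decreases down a group, tracking effective nuclear charge and atomic size.
All are in group 17, so electronegativity increases up the group.
So Cl has the greater Pauling electronegativity (Cl > Br).

Cl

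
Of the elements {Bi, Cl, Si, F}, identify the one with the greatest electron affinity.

Cl

F is in period 2, group 17; Si is in period 3, group 14; Cl is in period 3, group 17; Bi is in period 6, group 15.
Adding an electron releases more energy for atoms nearer the top right (short of the noble gases).
These span different periods and groups, so the two trends combine.
Si > Bi: the two effects oppose for this pair; the down-group effect wins (134 vs 91 kJ/mol).
F > Si: both effects reinforce here, so F is clearly the higher of the two.
Cl > F: this pair runs against the simple trend — see the exception note.
Note the exception: Cl has a higher electron affinity than F, contrary to the simple trend — F's small 2p subshell makes the incoming electron feel strong e⁻–e⁻ repulsion, so Cl actually releases more energy on gaining an electron.
Tabulated electron affinity (kJ/mol): F 328, Si 134, Cl 349, Bi 91.
The greatest electron affinity among these belongs to Cl.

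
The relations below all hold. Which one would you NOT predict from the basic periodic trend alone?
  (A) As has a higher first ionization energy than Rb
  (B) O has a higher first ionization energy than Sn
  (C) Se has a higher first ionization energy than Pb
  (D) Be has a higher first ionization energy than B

(D)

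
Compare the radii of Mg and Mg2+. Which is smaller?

Mg2+

Forming Mg2+ removes 2 electrons from Mg. Fewer electrons for the same nuclear charge means less shielding and a higher Z_eff on the remaining electrons, and for main-group metals the entire outer shell is lost.
A cation is smaller than its parent atom: Mg2+ < Mg.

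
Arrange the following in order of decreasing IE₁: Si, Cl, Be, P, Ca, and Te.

Cl > P > Be > Te > Si > Ca

Be is in period 2, group 2; Si is in period 3, group 14; P is in period 3, group 15; Cl is in period 3, group 17; Ca is in period 4, group 2; Te is in period 5, group 16.
IE₁ increases left→right with effective nuclear charge and decreases top→bottom as the valence shell moves farther out.
Neither a single period nor a single group — weigh both effects.
Si > Ca: relative to Ca, both the across-period and down-group shifts push Si's first ionization energy up.
Te > Si: the two effects oppose for this pair; the across-period effect wins (869 vs 786 kJ/mol).
Be > Te: the two effects oppose for this pair; the down-group effect wins (900 vs 869 kJ/mol).
P > Be: period and group pull opposite ways; the across-period shift dominates (1012 vs 900 kJ/mol).
Cl > P: Cl lies to the right of P in period 3, so the across-period effect alone puts Cl higher.
Approximate values (kJ/mol): Be 900, Si 786, P 1012, Cl 1251, Ca 590, Te 869.
So from highest to lowest: Cl > P > Be > Te > Si > Ca.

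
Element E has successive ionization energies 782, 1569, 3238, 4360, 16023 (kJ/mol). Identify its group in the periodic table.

Group 14

Look for the largest jump between consecutive ionization energies: IE5/IE4 ≈ 3.7, far larger than any earlier ratio.
That jump marks the point where a core electron is being removed. So the atom has 4 valence electrons.
A main-group element with 4 valence electrons is in group 14.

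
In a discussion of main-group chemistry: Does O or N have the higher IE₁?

IE₁ increases left→right with effective nuclear charge and decreases top→bottom as the valence shell moves farther out.
All lie in period 2; the across-period trend (first ionization energy increases left to right) applies, with the exception below.
Note the exception: N has a higher first ionization energy than O, contrary to the simple trend — pairing an electron in O's 2p⁴ costs repulsion energy, so O ionizes more easily than half-filled N (2p³).
Approximate values (kJ/mol): N 1402, O 1314.
So N has the higher IE₁ (N > O).

N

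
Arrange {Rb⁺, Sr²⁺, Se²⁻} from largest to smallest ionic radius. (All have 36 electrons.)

Se²⁻ > Rb⁺ > Sr²⁺

All of these have 36 electrons, so size is governed by nuclear charge alone: the more protons, the stronger the pull on the same electron cloud, and the smaller the ion.
Nuclear charges: Sr²⁺ (Z=38), Rb⁺ (Z=37), Se²⁻ (Z=34).
Largest to smallest: Se²⁻ > Rb⁺ > Sr²⁺.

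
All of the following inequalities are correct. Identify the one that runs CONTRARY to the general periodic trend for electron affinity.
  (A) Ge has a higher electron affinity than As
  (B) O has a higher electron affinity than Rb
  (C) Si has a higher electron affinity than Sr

(A)

The general trend: electron affinity increases across a period and decreases down a group.
(A) Ge (period 4, group 14) vs As (period 4, group 15): the stated order contradicts the simple trend.
(B) O (period 2, group 16) vs Rb (period 5, group 1): the stated order agrees with the simple trend.
(C) Si (period 3, group 14) vs Sr (period 5, group 2): the stated order agrees with the simple trend.
The exception is (A): adding an electron to As's half-filled 4p³ is unfavourable, so Ge (4p²) has the more exothermic EA.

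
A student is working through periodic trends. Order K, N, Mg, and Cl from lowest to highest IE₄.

IE_4 is the cost of taking one more electron from the +3 cation: K³⁺ is already 2 electrons into the core; N³⁺ still has 2 valence electrons; Mg³⁺ is already 1 electron into the core; Cl³⁺ still has 4 valence electrons.
Usually core removal costs more than valence removal, but here the competition is close: a tightly held n=2 valence electron can cost more to remove than an n=3 core electron, so the actual values have to decide it.
Valence configurations: N³⁺ [He]2s², Cl³⁺ [Ne]3s²3p².
Approximate IE_4 values (kJ/mol): K 5877, N 7475, Mg 10543, Cl 5159.
Overall IE_4 order: Cl < K < N < Mg.

Cl < K < N < Mg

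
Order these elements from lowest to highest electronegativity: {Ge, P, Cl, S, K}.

P is in period 3, group 15; S is in period 3, group 16; Cl is in period 3, group 17; K is in period 4, group 1; Ge is in period 4, group 14.
Atoms toward the upper right of the periodic table pull bonding electrons most strongly.
Neither a single period nor a single group — weigh both effects.
Ge > K: both are in period 4; the period trend gives Ge the larger value.
P > Ge: relative to Ge, both the across-period and down-group shifts push P's electronegativity up.
S > P: both are in period 3; the period trend gives S the larger value.
Cl > S: Cl lies to the right of S in period 3, so the across-period effect alone puts Cl higher.
For reference (Pauling): P 2.19, S 2.58, Cl 3.16, K 0.82, Ge 2.01.
So from lowest to highest: K < Ge < P < S < Cl.

K, Ge, P, S, Cl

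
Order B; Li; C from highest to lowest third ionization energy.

Li, C, B

The third ionization energy removes an electron from the +2 ion. For each element: B²⁺ still has 1 valence electron; Li²⁺ is already 1 electron into the core; C²⁺ still has 2 valence electrons.
Breaking into a closed-shell core is much more expensive than removing a leftover valence electron — Li has the largest IE_3 here.
Valence configurations: B²⁺ [He]2s¹, C²⁺ [He]2s².
Tabulated IE_3 (kJ/mol): B 3660, Li 11815, C 4620.
Putting it together, IE_3: B < C < Li.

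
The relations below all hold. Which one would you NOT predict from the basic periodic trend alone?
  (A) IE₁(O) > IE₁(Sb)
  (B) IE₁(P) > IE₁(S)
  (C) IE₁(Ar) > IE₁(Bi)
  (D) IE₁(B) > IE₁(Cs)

(B)

The general trend: IE₁ increases across a period and decreases down a group.
(A) O (period 2, group 16) vs Sb (period 5, group 15): the stated order agrees with the simple trend.
(B) P (period 3, group 15) vs S (period 3, group 16): the stated order contradicts the simple trend.
(C) Ar (period 3, group 18) vs Bi (period 6, group 15): the stated order agrees with the simple trend.
(D) B (period 2, group 13) vs Cs (period 6, group 1): the stated order agrees with the simple trend.
The exception is (B): S (3p⁴) ionizes more easily than half-filled P (3p³) because the paired 3p electron in S is pushed out by e⁻–e⁻ repulsion.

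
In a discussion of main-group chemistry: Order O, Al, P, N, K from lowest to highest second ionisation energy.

Consider each +1 ion: O⁺ still has 5 valence electrons; Al⁺ still has 2 valence electrons; P⁺ still has 4 valence electrons; N⁺ still has 4 valence electrons; K⁺ is the bare [Ar] core.
Usually core removal costs more than valence removal, but here the competition is close: a tightly held n=2 valence electron can cost more to remove than an n=3 core electron, so the actual values have to decide it.
Valence configurations: O⁺ [He]2s²2p³, Al⁺ [Ne]3s², P⁺ [Ne]3s²3p², N⁺ [He]2s²2p².
Approximate IE_2 values (kJ/mol): O 3388, Al 1817, P 1907, N 2856, K 3052.
Hence IE_2: Al < P < N < K < O.

Al, P, N, K, O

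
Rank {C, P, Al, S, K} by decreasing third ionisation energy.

C, K, S, P, Al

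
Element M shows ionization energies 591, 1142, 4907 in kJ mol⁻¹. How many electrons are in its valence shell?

Look for the largest jump between consecutive ionization energies: IE3/IE2 ≈ 4.3, far larger than any earlier ratio.
That jump marks the point where a core electron is being removed. So the atom has 2 valence electrons.

2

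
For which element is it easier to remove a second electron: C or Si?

Si

IE_2 is the cost of taking one more electron from the +1 cation: C⁺ still has 3 valence electrons; Si⁺ still has 3 valence electrons.
All are still removing valence electrons, so compare the +1 ions as you would atoms: IE_2 generally rises across a period (higher Z_eff) and falls down a group (larger shell), subject to the usual subshell exceptions.
Valence configurations: C⁺ [He]2s²2p¹, Si⁺ [Ne]3s²3p¹.
The numbers (kJ/mol): C 2353, Si 1577.
So the second ionization energies run Si < C.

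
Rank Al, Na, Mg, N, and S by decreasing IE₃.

The third ionization energy removes an electron from the +2 ion. For each element: Al²⁺ still has 1 valence electron; Na²⁺ is already 1 electron into the core; Mg²⁺ is the bare [Ne] core; N²⁺ still has 3 valence electrons; S²⁺ still has 4 valence electrons.
Breaking into a closed-shell core is much more expensive than removing a leftover valence electron — Na and Mg have the largest IE_3 here.
Valence configurations: Al²⁺ [Ne]3s¹, N²⁺ [He]2s²2p¹, S²⁺ [Ne]3s²3p².
Tabulated IE_3 (kJ/mol): Al 2745, Na 6910, Mg 7733, N 4578, S 3357.
Overall IE_3 order: Al < S < N < Na < Mg.

Mg > Na > N > S > Al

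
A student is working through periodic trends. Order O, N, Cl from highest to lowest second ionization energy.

O, N, Cl

IE_2 is the cost of taking one more electron from the +1 cation: O⁺ still has 5 valence electrons; N⁺ still has 4 valence electrons; Cl⁺ still has 6 valence electrons.
All are still removing valence electrons, so compare the +1 ions as you would atoms: IE_2 generally rises across a period (higher Z_eff) and falls down a group (larger shell), subject to the usual subshell exceptions.
Valence configurations: O⁺ [He]2s²2p³, N⁺ [He]2s²2p², Cl⁺ [Ne]3s²3p⁴.
Tabulated IE_2 (kJ/mol): O 3388, N 2856, Cl 2298.
Putting it together, IE_2: Cl < N < O.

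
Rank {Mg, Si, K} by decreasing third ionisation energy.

IE_3 is the cost of taking one more electron from the +2 cation: Mg²⁺ is the bare [Ne] core; Si²⁺ still has 2 valence electrons; K²⁺ is already 1 electron into the core.
Core electrons are held far more tightly than valence electrons, so K and Mg top the IE_3 order.
The numbers (kJ/mol): Mg 7733, Si 3232, K 4420.
Putting it together, IE_3: Si < K < Mg.

Mg > K > Si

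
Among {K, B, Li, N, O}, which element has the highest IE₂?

Li

Consider each +1 ion: K⁺ is the bare [Ar] core; B⁺ still has 2 valence electrons; Li⁺ is the bare [He] core; N⁺ still has 4 valence electrons; O⁺ still has 5 valence electrons.
Usually core removal costs more than valence removal, but here the competition is close: a tightly held n=2 valence electron can cost more to remove than an n=3 core electron, so the actual values have to decide it.
Valence configurations: B⁺ [He]2s², N⁺ [He]2s²2p², O⁺ [He]2s²2p³.
The numbers (kJ/mol): K 3052, B 2427, Li 7298, N 2856, O 3388.
Putting it together, IE_2: B < N < K < O < Li.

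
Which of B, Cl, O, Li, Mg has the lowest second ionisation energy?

Mg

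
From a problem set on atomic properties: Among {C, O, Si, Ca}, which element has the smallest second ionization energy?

Consider each +1 ion: C⁺ still has 3 valence electrons; O⁺ still has 5 valence electrons; Si⁺ still has 3 valence electrons; Ca⁺ still has 1 valence electron.
All are still removing valence electrons, so compare the +1 ions as you would atoms: IE_2 generally rises across a period (higher Z_eff) and falls down a group (larger shell), subject to the usual subshell exceptions.
Valence configurations: C⁺ [He]2s²2p¹, O⁺ [He]2s²2p³, Si⁺ [Ne]3s²3p¹, Ca⁺ [Ar]4s¹.
The numbers (kJ/mol): C 2353, O 3388, Si 1577, Ca 1145.
So the second ionization energies run Ca < Si < C < O.

Ca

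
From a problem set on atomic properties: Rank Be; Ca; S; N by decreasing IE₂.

N > S > Be > Ca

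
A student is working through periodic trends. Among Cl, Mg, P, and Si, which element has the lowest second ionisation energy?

Mg

The second ionization energy removes an electron from the +1 ion. For each element: Cl⁺ still has 6 valence electrons; Mg⁺ still has 1 valence electron; P⁺ still has 4 valence electrons; Si⁺ still has 3 valence electrons.
All are still removing valence electrons, so compare the +1 ions as you would atoms: IE_2 generally rises across a period (higher Z_eff) and falls down a group (larger shell), subject to the usual subshell exceptions.
Valence configurations: Cl⁺ [Ne]3s²3p⁴, Mg⁺ [Ne]3s¹, P⁺ [Ne]3s²3p², Si⁺ [Ne]3s²3p¹.
Approximate IE_2 values (kJ/mol): Cl 2298, Mg 1451, P 1907, Si 1577.
Hence IE_2: Mg < Si < P < Cl.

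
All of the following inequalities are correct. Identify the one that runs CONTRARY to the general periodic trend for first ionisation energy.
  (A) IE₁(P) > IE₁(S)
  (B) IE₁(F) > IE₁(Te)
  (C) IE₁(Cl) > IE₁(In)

The general trend: first ionisation energy increases across a period and decreases down a group.
(A) P (period 3, group 15) vs S (period 3, group 16): the stated order contradicts the simple trend.
(B) F (period 2, group 17) vs Te (period 5, group 16): the stated order agrees with the simple trend.
(C) Cl (period 3, group 17) vs In (period 5, group 13): the stated order agrees with the simple trend.
The exception is (A): S (3p⁴) ionizes more easily than half-filled P (3p³) because the paired 3p electron in S is pushed out by e⁻–e⁻ repulsion.

(A)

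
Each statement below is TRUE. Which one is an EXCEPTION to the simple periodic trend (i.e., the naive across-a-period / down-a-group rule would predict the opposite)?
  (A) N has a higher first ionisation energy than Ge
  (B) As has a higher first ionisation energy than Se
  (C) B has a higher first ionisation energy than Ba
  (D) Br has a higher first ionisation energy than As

The general trend: first ionisation energy increases across a period and decreases down a group.
(A) N (period 2, group 15) vs Ge (period 4, group 14): the stated order agrees with the simple trend.
(B) As (period 4, group 15) vs Se (period 4, group 16): the stated order contradicts the simple trend.
(C) B (period 2, group 13) vs Ba (period 6, group 2): the stated order agrees with the simple trend.
(D) Br (period 4, group 17) vs As (period 4, group 15): the stated order agrees with the simple trend.
The exception is (B): Se (4p⁴) ionizes more easily than half-filled As (4p³).

(B)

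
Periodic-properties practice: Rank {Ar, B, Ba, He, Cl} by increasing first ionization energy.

Ba < B < Cl < Ar < He

First ionization energy rises across a period (greater Z_eff holds electrons more tightly) and falls down a group (valence electrons are farther from the nucleus).
Neither a single period nor a single group — weigh both effects.
B > Ba: relative to Ba, both the across-period and down-group shifts push B's first ionization energy up.
Cl > B: period and group pull opposite ways; the across-period shift dominates (1251 vs 801 kJ/mol).
Ar > Cl: Ar lies to the right of Cl in period 3, so the across-period effect alone puts Ar higher.
He > Ar: they share group 18; the group trend gives He the larger value.
For reference (kJ/mol): He 2372, B 801, Cl 1251, Ar 1521, Ba 503.
So from lowest to highest: Ba < B < Cl < Ar < He.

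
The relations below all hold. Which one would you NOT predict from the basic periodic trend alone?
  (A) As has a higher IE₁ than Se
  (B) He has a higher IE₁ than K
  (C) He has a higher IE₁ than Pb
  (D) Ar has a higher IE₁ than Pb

(A)

The general trend: IE₁ increases across a period and decreases down a group.
(A) As (period 4, group 15) vs Se (period 4, group 16): the stated order contradicts the simple trend.
(B) He (period 1, group 18) vs K (period 4, group 1): the stated order agrees with the simple trend.
(C) He (period 1, group 18) vs Pb (period 6, group 14): the stated order agrees with the simple trend.
(D) Ar (period 3, group 18) vs Pb (period 6, group 14): the stated order agrees with the simple trend.
The exception is (A): Se (4p⁴) ionizes more easily than half-filled As (4p³).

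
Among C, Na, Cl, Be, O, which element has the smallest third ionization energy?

Consider each +2 ion: C²⁺ still has 2 valence electrons; Na²⁺ is already 1 electron into the core; Cl²⁺ still has 5 valence electrons; Be²⁺ is the bare [He] core; O²⁺ still has 4 valence electrons.
Pulling an electron out of a noble-gas core costs far more than removing a remaining valence electron, so Na and Be sit at the high end of IE_3.
Valence configurations: C²⁺ [He]2s², Cl²⁺ [Ne]3s²3p³, O²⁺ [He]2s²2p².
The numbers (kJ/mol): C 4620, Na 6910, Cl 3822, Be 14849, O 5300.
Putting it together, IE_3: Cl < C < O < Na < Be.

Cl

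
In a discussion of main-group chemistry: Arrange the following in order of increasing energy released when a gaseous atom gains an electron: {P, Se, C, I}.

P, C, Se, I

Electron affinity generally becomes more exothermic across a period toward the halogens and less exothermic down a group.
A diagonal step moves right (one effect) and down (the opposite effect) at once.
C > P: the two effects oppose for this pair; the down-group effect wins (122 vs 72 kJ/mol).
Se > C: the two effects oppose for this pair; the across-period effect wins (195 vs 122 kJ/mol).
I > Se: the two effects oppose for this pair; the across-period effect wins (295 vs 195 kJ/mol).
For reference (kJ/mol): C 122, P 72, Se 195, I 295.
So from lowest to highest: P < C < Se < I.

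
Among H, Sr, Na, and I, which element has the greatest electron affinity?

I

H is in period 1, group 1; Na is in period 3, group 1; Sr is in period 5, group 2; I is in period 5, group 17.
Adding an electron releases more energy for atoms nearer the top right (short of the noble gases).
Neither a single period nor a single group — weigh both effects.
Na > Sr: the two effects oppose for this pair; the down-group effect wins (53 vs 5 kJ/mol).
H > Na: H sits above Na in group 1, so the down-group effect alone puts H higher.
I > H: the two effects oppose for this pair; the across-period effect wins (295 vs 73 kJ/mol).
Approximate values (kJ/mol): H 73, Na 53, Sr 5, I 295.
The greatest electron affinity among these belongs to I.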